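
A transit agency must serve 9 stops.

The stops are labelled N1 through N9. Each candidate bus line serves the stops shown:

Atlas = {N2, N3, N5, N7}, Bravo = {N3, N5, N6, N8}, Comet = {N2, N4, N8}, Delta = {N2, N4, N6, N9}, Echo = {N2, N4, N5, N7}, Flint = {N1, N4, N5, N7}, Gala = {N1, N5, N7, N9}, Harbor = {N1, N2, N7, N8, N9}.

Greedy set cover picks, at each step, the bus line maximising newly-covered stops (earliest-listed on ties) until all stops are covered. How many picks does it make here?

3

Greedy: pick Harbor (covers 5 new) → pick Bravo (covers 3 new) → pick Comet (covers 1 new). Total picks: 3.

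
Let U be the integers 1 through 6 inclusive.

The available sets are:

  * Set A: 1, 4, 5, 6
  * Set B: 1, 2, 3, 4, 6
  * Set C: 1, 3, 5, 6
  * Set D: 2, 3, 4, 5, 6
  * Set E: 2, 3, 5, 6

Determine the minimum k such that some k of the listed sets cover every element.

2

A and E together: A ∪ E = {1, 2, 3, 4, 5, 6} — every element is covered.
No single set has all 6 elements (the largest, B, has 5), so 2 is optimal.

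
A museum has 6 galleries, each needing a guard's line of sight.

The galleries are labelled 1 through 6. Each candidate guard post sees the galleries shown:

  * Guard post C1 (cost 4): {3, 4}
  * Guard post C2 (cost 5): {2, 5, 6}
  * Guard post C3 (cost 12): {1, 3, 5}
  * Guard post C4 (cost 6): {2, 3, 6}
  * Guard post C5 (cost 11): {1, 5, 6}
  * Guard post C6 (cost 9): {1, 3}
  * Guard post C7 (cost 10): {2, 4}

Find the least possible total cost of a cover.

C1, C2, C6 together cover every gallery (C1 ∪ C2 ∪ C6 = {1, 2, 3, 4, 5, 6}); total cost 4 + 5 + 9 = 18.
No covering selection has total cost below 18.

18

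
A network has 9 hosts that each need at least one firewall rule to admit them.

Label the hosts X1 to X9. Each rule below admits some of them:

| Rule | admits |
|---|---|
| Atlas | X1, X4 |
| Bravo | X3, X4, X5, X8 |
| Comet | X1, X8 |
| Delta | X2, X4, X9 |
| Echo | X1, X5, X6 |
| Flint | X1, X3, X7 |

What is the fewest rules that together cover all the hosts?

4

Bravo and Delta and Echo and Flint together: Bravo ∪ Delta ∪ Echo ∪ Flint = {X1, X2, X3, X4, X5, X6, X7, X8, X9} — every host is covered.
No 3 of the 6 rules cover everything (all 20 combinations miss at least one host), so 4 is optimal.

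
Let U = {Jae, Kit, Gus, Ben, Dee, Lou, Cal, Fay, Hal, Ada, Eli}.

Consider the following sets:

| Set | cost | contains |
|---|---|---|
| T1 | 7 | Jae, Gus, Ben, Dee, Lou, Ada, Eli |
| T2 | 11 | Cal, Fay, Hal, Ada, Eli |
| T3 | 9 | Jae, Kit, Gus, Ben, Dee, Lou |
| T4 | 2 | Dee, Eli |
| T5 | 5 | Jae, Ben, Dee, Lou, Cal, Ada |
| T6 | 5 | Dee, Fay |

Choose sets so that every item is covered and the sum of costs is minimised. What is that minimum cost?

T2, T3 together cover every item (T2 ∪ T3 = {Jae, Kit, Gus, Ben, Dee, Lou, Cal, Fay, Hal, Ada, Eli}); total cost 11 + 9 = 20.
The greedy pick T5, T4, T3, T6, T2 costs 32; no covering selection beats 20.

20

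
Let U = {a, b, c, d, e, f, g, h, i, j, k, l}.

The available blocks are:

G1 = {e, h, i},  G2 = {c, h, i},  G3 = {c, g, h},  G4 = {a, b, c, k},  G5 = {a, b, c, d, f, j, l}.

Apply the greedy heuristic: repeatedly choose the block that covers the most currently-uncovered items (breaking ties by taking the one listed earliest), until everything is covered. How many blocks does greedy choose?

Greedy: pick G5 (covers 7 new) → pick G1 (covers 3 new) → pick G3 (covers 1 new) → pick G4 (covers 1 new). Total picks: 4.

4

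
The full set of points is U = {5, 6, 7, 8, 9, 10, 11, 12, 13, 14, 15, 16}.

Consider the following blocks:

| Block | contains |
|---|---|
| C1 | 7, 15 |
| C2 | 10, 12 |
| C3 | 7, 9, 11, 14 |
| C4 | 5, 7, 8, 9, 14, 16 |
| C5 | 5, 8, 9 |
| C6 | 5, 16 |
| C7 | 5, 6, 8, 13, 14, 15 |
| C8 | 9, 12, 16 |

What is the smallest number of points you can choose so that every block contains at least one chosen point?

3

Take H = {5, 7, 12}. Each listed block contains at least one of these, so H is a hitting set of size 3.
The blocks C1, C2, C5 are pairwise disjoint, so any hitting set needs a separate point for each — at least 3. Hence 3 is optimal.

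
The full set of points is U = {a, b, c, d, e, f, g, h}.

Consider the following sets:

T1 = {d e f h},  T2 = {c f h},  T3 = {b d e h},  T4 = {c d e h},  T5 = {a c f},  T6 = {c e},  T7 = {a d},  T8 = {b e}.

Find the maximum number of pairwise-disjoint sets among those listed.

3

T2, T7, T8 are pairwise disjoint (T2={c,f,h}; T7={a,d}; T8={b,e}).
Every remaining set overlaps one of these, and no 4 of the listed sets are pairwise disjoint, so 3 is the maximum.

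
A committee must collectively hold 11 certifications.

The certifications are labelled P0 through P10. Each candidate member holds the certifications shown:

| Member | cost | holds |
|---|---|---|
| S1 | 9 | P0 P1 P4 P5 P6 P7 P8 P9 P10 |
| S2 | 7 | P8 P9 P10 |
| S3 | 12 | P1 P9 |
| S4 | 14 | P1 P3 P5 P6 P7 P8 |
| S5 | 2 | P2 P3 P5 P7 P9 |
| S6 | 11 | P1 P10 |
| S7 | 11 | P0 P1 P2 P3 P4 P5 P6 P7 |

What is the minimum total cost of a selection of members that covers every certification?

11

S1, S5 together cover every certification (S1 ∪ S5 = {P0, P1, P2, P3, P4, P5, P6, P7, P8, P9, P10}); total cost 9 + 2 = 11.
No covering selection has total cost below 11.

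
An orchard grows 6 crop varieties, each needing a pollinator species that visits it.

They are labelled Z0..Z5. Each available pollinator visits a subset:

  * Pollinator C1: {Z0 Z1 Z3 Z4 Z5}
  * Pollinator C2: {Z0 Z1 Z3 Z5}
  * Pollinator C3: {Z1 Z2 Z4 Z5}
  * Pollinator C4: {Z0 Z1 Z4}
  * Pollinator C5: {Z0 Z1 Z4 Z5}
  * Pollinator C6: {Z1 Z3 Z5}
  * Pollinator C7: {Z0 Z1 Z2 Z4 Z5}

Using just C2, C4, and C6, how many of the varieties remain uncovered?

Union of C2, C4, C6 = {Z0, Z1, Z3, Z4, Z5}.
Not covered: Z2 — 1 variety.

1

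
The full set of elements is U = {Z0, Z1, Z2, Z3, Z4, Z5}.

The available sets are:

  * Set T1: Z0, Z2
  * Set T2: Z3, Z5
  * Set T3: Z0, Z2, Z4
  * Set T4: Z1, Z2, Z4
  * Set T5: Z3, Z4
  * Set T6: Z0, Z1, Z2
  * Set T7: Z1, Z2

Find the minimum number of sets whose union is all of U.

3

T2 and T3 and T7 together: T2 ∪ T3 ∪ T7 = {Z0, Z1, Z2, Z3, Z4, Z5} — every element is covered.
Only T2 contains Z5, so T2 is forced; the remaining 4 elements need at least 2 more sets (each remaining set adds at most 3) — so at least 3 sets are needed, and 3 is optimal.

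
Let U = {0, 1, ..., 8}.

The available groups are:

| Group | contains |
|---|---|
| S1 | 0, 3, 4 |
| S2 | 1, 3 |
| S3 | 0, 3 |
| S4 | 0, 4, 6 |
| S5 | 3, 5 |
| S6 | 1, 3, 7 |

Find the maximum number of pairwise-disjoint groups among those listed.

2

S2, S4 are pairwise disjoint (S2={1,3}; S4={0,4,6}).
Every remaining group overlaps one of these, and no 3 of the listed groups are pairwise disjoint, so 2 is the maximum.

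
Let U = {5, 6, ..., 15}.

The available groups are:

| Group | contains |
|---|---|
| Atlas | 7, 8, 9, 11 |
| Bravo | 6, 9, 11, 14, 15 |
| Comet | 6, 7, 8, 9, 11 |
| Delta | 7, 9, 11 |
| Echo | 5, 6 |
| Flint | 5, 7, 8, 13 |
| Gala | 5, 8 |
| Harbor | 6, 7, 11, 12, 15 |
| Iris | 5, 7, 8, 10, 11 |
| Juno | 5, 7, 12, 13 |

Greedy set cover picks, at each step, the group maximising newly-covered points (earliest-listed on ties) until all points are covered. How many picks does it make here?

Greedy: pick Bravo (covers 5 new) → pick Flint (covers 4 new) → pick Harbor (covers 1 new) → pick Iris (covers 1 new). Total picks: 4.
(The true minimum cover uses only 3 groups, so greedy is not optimal here.)

4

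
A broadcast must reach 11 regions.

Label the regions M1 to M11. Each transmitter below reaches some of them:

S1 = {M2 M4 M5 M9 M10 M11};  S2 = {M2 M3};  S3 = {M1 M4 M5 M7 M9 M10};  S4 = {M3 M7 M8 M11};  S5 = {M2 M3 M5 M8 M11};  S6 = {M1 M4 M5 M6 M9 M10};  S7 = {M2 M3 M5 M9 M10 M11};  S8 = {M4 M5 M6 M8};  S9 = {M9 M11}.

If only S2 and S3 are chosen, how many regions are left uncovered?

3

Union of S2, S3 = {M1, M2, M3, M4, M5, M7, M9, M10}.
Not covered: M6, M8, M11 — 3 regions.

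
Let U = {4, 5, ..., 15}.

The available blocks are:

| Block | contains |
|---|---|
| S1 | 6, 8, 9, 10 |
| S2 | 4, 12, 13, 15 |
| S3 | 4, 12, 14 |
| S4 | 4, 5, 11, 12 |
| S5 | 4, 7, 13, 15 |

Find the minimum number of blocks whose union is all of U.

4

Take {S1, S3, S4, S5}. Their union is {4, 5, 6, 7, 8, 9, 10, 11, 12, 13, 14, 15}, which is all 12 elements.
Only S3 contains 14, so S3 is forced; the remaining 9 elements need at least 3 more blocks (each remaining block adds at most 4) — so at least 4 blocks are needed, and 4 is optimal.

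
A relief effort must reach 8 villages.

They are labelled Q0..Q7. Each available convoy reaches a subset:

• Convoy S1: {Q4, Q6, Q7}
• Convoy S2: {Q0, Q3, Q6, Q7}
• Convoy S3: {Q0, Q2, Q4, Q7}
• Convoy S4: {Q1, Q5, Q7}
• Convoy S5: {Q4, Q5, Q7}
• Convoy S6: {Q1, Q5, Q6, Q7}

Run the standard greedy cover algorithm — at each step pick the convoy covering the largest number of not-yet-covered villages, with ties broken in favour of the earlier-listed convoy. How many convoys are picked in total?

3

Greedy: pick S2 (covers 4 new) → pick S3 (covers 2 new) → pick S4 (covers 2 new). Total picks: 3.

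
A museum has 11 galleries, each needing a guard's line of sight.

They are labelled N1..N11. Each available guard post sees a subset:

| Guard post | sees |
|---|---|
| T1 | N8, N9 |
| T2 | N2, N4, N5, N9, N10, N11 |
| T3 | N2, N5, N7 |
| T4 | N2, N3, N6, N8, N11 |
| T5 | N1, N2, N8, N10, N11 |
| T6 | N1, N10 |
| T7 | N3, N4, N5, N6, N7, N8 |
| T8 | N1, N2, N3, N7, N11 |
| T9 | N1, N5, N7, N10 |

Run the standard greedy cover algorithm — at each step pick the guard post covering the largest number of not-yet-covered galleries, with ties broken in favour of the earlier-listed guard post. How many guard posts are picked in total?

3

Greedy: pick T2 (covers 6 new) → pick T7 (covers 4 new) → pick T5 (covers 1 new). Total picks: 3.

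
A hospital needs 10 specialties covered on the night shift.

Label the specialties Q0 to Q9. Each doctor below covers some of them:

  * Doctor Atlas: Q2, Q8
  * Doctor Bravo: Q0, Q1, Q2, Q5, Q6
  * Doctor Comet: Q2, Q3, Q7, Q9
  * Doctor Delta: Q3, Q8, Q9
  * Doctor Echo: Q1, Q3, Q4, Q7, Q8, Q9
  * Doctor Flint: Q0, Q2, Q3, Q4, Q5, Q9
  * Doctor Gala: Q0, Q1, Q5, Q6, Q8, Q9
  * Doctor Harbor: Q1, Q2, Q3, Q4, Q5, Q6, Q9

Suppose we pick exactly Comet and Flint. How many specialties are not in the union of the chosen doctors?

3

Union of Comet, Flint = {Q0, Q2, Q3, Q4, Q5, Q7, Q9}.
Not covered: Q1, Q6, Q8 — 3 specialties.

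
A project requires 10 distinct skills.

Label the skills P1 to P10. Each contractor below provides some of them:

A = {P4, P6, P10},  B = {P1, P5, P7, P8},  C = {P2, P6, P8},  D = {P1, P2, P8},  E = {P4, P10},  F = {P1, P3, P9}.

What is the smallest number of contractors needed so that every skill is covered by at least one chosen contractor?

B and C and E and F together: B ∪ C ∪ E ∪ F = {P1, P2, P3, P4, P5, P6, P7, P8, P9, P10} — every skill is covered.
Only F contains P3, so F is forced; the remaining 7 skills need at least 3 more contractors (each remaining contractor adds at most 3) — so at least 4 contractors are needed, and 4 is optimal.

4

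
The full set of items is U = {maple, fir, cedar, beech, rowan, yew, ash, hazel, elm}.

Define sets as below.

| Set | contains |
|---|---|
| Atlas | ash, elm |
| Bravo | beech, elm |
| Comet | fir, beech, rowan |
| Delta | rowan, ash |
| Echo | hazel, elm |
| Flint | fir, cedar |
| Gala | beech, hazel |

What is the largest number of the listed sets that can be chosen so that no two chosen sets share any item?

3

Delta, Flint, Gala are pairwise disjoint (Delta={rowan,ash}; Flint={fir,cedar}; Gala={beech,hazel}).
Every remaining set overlaps one of these, and no 4 of the listed sets are pairwise disjoint, so 3 is the maximum.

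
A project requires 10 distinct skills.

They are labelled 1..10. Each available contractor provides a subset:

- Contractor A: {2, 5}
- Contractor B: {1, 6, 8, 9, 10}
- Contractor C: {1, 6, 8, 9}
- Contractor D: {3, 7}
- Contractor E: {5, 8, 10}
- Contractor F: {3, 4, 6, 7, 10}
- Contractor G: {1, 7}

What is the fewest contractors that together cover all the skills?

3

A and B and F together: A ∪ B ∪ F = {1, 2, 3, 4, 5, 6, 7, 8, 9, 10} — every skill is covered.
Only A contains 2, so A is forced; the remaining 8 skills need at least 2 more contractors (each remaining contractor adds at most 5) — so at least 3 contractors are needed, and 3 is optimal.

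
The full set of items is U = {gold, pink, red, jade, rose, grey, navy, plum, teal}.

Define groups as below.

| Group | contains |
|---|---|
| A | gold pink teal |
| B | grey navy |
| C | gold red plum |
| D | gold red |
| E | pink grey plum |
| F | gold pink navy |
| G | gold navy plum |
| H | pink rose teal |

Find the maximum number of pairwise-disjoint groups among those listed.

B, D, H are pairwise disjoint (B={grey,navy}; D={gold,red}; H={pink,rose,teal}).
Every remaining group overlaps one of these, and no 4 of the listed groups are pairwise disjoint, so 3 is the maximum.

3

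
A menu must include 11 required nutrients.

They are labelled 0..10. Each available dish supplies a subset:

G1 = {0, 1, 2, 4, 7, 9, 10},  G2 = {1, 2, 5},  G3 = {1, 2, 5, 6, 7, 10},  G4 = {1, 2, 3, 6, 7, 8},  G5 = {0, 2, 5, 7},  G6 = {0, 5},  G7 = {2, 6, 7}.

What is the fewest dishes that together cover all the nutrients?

G1 and G2 and G4 together: G1 ∪ G2 ∪ G4 = {0, 1, 2, 3, 4, 5, 6, 7, 8, 9, 10} — every nutrient is covered.
Only G4 contains 3, so G4 is forced; the remaining 5 nutrients need at least 2 more dishes (each remaining dish adds at most 4) — so at least 3 dishes are needed, and 3 is optimal.

3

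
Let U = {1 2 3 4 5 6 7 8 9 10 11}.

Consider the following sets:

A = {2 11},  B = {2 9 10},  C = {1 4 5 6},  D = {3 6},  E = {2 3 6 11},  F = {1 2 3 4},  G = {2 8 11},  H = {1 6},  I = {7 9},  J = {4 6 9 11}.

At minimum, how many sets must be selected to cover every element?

5

B, C, E, G, and I cover everything between them: the union {1, 2, 3, 4, 5, 6, 7, 8, 9, 10, 11} is all of U.
No 4 of the 10 sets cover everything (all 210 combinations miss at least one element), so 5 is optimal.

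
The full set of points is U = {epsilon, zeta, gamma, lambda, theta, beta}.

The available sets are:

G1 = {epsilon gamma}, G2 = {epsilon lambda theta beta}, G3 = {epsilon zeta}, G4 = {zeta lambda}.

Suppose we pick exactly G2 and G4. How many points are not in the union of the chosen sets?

1

Union of G2, G4 = {epsilon, zeta, lambda, theta, beta}.
Not covered: gamma — 1 point.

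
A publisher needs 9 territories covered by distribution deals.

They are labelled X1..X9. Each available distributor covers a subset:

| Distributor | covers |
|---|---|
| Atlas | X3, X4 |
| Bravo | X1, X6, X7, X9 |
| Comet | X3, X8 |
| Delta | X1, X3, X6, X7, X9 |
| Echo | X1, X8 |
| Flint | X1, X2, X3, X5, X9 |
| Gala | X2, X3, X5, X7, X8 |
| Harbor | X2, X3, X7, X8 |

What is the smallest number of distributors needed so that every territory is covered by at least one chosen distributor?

3

Atlas and Delta and Gala together: Atlas ∪ Delta ∪ Gala = {X1, X2, X3, X4, X5, X6, X7, X8, X9} — every territory is covered.
Only Atlas contains X4, so Atlas is forced; the remaining 7 territories need at least 2 more distributors (each remaining distributor adds at most 4) — so at least 3 distributors are needed, and 3 is optimal.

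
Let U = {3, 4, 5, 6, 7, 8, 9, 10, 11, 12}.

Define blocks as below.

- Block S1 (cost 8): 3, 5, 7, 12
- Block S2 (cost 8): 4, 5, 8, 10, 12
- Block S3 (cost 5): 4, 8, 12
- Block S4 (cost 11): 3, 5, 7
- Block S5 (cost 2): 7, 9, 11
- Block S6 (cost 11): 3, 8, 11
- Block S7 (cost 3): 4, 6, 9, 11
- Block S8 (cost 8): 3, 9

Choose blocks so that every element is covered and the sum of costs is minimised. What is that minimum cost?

19

S1, S2, S7 together cover every element (S1 ∪ S2 ∪ S7 = {3, 4, 5, 6, 7, 8, 9, 10, 11, 12}); total cost 8 + 8 + 3 = 19.
The greedy pick S5, S7, S2, S1 costs 21; no covering selection beats 19.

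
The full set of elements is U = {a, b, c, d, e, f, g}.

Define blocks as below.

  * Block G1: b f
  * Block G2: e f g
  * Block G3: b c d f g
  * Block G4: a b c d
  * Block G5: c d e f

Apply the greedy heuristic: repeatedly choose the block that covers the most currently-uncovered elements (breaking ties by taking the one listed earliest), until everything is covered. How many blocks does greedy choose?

3

Greedy: pick G3 (covers 5 new) → pick G2 (covers 1 new) → pick G4 (covers 1 new). Total picks: 3.
(The true minimum cover uses only 2 blocks, so greedy is not optimal here.)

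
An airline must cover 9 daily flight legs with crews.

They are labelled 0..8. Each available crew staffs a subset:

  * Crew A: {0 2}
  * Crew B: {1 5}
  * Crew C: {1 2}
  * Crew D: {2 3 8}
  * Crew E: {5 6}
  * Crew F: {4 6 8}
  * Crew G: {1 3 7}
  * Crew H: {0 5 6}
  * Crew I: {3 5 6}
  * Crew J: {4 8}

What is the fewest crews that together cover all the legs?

A and G and H and J together: A ∪ G ∪ H ∪ J = {0, 1, 2, 3, 4, 5, 6, 7, 8} — every leg is covered.
No 3 of the 10 crews cover everything (all 120 combinations miss at least one leg), so 4 is optimal.

4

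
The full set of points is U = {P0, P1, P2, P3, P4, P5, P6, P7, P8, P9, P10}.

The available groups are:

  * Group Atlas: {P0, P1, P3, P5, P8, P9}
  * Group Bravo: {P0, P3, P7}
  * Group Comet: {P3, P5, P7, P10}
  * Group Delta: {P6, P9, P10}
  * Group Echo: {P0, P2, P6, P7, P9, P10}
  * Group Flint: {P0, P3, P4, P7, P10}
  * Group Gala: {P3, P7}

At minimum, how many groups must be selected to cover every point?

Atlas and Echo and Flint together: Atlas ∪ Echo ∪ Flint = {P0, P1, P2, P3, P4, P5, P6, P7, P8, P9, P10} — every point is covered.
Only Atlas contains P1, so Atlas is forced; the remaining 5 points need at least 2 more groups (each remaining group adds at most 4) — so at least 3 groups are needed, and 3 is optimal.

3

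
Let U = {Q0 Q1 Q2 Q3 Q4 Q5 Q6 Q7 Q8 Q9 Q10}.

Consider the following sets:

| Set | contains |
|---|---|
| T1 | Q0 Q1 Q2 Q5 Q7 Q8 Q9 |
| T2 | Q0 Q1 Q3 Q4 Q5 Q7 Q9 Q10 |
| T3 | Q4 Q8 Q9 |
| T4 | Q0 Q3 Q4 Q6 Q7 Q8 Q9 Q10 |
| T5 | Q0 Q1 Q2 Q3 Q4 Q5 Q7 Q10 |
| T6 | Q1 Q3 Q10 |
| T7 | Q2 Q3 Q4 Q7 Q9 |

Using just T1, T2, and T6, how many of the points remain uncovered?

Union of T1, T2, T6 = {Q0, Q1, Q2, Q3, Q4, Q5, Q7, Q8, Q9, Q10}.
Not covered: Q6 — 1 point.

1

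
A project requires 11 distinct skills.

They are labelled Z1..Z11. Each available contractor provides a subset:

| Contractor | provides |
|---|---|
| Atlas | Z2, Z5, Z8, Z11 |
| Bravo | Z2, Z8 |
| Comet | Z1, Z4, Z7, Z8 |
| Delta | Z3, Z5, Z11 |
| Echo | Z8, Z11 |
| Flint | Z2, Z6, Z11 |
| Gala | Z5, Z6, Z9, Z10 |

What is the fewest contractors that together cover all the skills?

4

Bravo and Comet and Delta and Gala together: Bravo ∪ Comet ∪ Delta ∪ Gala = {Z1, Z2, Z3, Z4, Z5, Z6, Z7, Z8, Z9, Z10, Z11} — every skill is covered.
No 3 of the 7 contractors cover everything (all 35 combinations miss at least one skill), so 4 is optimal.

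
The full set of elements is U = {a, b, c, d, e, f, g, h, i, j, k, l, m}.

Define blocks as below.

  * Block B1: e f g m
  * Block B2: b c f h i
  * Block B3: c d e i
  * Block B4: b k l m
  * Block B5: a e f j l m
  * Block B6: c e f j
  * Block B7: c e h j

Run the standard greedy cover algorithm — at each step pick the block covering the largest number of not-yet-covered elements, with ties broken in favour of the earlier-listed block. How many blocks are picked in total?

Greedy: pick B5 (covers 6 new) → pick B2 (covers 4 new) → pick B1 (covers 1 new) → pick B3 (covers 1 new) → pick B4 (covers 1 new). Total picks: 5.

5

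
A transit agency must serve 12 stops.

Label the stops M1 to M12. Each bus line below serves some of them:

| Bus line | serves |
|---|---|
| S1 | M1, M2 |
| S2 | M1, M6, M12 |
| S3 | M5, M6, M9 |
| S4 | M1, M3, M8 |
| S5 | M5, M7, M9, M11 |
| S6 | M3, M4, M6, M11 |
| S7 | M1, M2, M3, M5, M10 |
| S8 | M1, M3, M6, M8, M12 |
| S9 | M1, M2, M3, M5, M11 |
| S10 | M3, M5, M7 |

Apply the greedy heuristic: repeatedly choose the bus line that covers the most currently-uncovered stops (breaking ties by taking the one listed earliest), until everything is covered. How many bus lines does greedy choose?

4

Greedy: pick S7 (covers 5 new) → pick S5 (covers 3 new) → pick S8 (covers 3 new) → pick S6 (covers 1 new). Total picks: 4.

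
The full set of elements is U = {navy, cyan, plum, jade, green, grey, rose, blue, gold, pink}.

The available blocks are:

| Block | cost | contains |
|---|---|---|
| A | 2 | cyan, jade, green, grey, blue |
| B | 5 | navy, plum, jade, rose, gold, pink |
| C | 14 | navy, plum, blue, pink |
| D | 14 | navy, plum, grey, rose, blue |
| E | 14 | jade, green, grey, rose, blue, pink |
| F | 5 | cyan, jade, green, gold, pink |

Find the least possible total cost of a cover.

A, B together cover every element (A ∪ B = {navy, cyan, plum, jade, green, grey, rose, blue, gold, pink}); total cost 2 + 5 = 7.
No covering selection has total cost below 7.

7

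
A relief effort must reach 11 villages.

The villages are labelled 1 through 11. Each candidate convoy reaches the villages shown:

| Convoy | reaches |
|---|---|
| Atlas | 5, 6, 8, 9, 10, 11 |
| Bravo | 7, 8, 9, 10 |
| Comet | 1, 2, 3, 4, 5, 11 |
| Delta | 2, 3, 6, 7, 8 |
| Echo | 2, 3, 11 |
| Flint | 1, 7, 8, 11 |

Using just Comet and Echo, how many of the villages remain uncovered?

5

Union of Comet, Echo = {1, 2, 3, 4, 5, 11}.
Not covered: 6, 7, 8, 9, 10 — 5 villages.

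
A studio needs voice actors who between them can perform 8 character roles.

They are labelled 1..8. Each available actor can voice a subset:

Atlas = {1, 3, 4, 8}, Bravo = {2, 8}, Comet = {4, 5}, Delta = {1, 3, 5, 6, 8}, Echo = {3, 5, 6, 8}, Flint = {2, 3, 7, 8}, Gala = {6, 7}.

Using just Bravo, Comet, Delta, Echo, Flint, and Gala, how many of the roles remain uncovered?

Union of Bravo, Comet, Delta, Echo, Flint, Gala = {1, 2, 3, 4, 5, 6, 7, 8} — that's every role, so 0 are uncovered.

0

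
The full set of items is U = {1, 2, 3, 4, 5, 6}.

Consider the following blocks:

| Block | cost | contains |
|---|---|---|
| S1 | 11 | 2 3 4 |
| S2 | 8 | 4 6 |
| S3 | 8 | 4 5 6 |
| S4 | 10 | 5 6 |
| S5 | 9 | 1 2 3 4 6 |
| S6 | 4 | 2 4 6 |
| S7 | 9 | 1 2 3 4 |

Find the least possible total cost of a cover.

S3, S5 together cover every item (S3 ∪ S5 = {1, 2, 3, 4, 5, 6}); total cost 8 + 9 = 17.
The greedy pick S6, S5, S3 costs 21; no covering selection beats 17.

17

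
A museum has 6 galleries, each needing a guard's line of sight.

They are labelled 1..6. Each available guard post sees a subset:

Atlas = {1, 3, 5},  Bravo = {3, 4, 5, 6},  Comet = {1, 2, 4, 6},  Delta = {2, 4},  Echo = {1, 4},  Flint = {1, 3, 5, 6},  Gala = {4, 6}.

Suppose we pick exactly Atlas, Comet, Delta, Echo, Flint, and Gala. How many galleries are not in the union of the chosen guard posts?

0

Union of Atlas, Comet, Delta, Echo, Flint, Gala = {1, 2, 3, 4, 5, 6} — that's every gallery, so 0 are uncovered.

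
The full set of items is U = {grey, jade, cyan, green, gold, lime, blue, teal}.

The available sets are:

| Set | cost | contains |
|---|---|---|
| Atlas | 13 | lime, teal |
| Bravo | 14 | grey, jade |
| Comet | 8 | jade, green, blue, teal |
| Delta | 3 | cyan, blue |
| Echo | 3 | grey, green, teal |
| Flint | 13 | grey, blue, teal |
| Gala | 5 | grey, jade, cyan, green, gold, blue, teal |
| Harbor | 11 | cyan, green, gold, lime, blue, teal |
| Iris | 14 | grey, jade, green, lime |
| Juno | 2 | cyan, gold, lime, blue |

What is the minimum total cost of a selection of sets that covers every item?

7

Gala, Juno together cover every item (Gala ∪ Juno = {grey, jade, cyan, green, gold, lime, blue, teal}); total cost 5 + 2 = 7.
The greedy pick Juno, Echo, Gala costs 10; no covering selection beats 7.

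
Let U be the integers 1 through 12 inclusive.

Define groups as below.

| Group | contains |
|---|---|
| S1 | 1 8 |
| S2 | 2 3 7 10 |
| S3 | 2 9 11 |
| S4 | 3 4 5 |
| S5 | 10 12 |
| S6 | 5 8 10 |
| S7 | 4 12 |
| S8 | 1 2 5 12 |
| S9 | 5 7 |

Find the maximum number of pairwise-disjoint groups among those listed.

S1, S3, S7, S9 are pairwise disjoint (S1={1,8}; S3={2,9,11}; S7={4,12}; S9={5,7}).
Every remaining group overlaps one of these, and no 5 of the listed groups are pairwise disjoint, so 4 is the maximum.

4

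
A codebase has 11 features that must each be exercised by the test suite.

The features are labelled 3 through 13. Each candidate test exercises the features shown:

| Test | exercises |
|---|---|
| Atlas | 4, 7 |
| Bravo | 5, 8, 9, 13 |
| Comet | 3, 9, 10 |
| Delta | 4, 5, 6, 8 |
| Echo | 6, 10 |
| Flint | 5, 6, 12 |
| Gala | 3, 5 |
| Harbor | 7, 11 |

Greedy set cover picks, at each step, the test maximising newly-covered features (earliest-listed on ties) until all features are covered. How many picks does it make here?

5

Greedy: pick Bravo (covers 4 new) → pick Atlas (covers 2 new) → pick Comet (covers 2 new) → pick Flint (covers 2 new) → pick Harbor (covers 1 new). Total picks: 5.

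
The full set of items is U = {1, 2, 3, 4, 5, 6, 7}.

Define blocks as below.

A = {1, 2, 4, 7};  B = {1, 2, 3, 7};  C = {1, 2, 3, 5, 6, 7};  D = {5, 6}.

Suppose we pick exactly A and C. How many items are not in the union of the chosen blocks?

Union of A, C = {1, 2, 3, 4, 5, 6, 7} — that's every item, so 0 are uncovered.

0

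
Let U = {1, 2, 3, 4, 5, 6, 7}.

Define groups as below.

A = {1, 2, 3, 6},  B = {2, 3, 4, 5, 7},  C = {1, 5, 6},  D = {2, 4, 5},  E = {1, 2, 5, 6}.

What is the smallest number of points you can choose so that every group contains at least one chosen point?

Take H = {4, 6}. Each listed group contains at least one of these, so H is a hitting set of size 2.
No single point lies in every group, so at least 2 are needed and 2 is optimal.

2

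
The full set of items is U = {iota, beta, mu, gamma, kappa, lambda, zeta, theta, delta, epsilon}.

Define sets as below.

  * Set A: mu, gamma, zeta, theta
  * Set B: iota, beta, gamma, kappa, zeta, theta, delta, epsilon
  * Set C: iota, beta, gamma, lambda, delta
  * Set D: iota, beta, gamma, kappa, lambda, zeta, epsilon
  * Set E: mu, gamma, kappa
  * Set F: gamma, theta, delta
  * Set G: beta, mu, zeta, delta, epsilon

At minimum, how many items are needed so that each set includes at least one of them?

Take H = {gamma, zeta}. Each listed set contains at least one of these, so H is a hitting set of size 2.
No single item lies in every set, so at least 2 are needed and 2 is optimal.

2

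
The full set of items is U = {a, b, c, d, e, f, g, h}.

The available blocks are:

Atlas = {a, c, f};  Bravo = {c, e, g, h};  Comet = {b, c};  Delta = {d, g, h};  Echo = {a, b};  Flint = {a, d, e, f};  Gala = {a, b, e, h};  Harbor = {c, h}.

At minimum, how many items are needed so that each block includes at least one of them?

3

The 3 items {b, c, d} hit every block.
No choice of 2 items meets every block, so 3 is the minimum.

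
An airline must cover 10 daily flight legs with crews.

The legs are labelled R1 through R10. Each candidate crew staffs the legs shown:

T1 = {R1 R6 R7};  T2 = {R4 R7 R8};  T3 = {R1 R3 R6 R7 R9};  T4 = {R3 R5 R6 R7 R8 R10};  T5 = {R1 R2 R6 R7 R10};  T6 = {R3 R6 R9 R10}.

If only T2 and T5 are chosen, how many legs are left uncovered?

3

Union of T2, T5 = {R1, R2, R4, R6, R7, R8, R10}.
Not covered: R3, R5, R9 — 3 legs.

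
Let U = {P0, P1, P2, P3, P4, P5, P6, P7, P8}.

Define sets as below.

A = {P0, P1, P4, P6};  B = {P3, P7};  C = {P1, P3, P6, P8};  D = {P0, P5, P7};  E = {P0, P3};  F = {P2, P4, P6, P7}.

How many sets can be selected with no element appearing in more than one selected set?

2

C, D are pairwise disjoint (C={P1,P3,P6,P8}; D={P0,P5,P7}).
Every remaining set overlaps one of these, and no 3 of the listed sets are pairwise disjoint, so 2 is the maximum.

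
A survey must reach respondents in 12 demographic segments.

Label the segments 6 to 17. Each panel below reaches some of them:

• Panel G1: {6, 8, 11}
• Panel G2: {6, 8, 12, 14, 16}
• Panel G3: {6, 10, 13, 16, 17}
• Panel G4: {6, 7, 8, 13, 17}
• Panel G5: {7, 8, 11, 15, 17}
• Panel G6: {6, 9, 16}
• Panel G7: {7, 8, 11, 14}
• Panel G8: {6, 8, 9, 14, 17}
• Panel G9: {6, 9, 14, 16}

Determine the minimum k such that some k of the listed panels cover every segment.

Take {G2, G3, G5, G9}. Their union is {6, 7, 8, 9, 10, 11, 12, 13, 14, 15, 16, 17}, which is all 12 segments.
No 3 of the 9 panels cover everything (all 84 combinations miss at least one segment), so 4 is optimal.

4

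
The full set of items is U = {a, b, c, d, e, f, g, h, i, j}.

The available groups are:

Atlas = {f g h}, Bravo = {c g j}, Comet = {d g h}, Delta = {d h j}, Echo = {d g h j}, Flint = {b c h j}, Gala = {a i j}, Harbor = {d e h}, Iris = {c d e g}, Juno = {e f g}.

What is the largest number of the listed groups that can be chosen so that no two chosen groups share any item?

Bravo, Harbor are pairwise disjoint (Bravo={c,g,j}; Harbor={d,e,h}).
Every remaining group overlaps one of these, and no 3 of the listed groups are pairwise disjoint, so 2 is the maximum.

2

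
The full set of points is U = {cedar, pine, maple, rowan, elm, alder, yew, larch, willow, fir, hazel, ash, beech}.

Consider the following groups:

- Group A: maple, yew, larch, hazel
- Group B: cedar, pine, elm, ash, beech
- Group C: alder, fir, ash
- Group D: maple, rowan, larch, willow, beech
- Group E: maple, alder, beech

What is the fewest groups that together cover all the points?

4

A and B and C and D together: A ∪ B ∪ C ∪ D = {cedar, pine, maple, rowan, elm, alder, yew, larch, willow, fir, hazel, ash, beech} — every point is covered.
No 3 of the 5 groups cover everything (all 10 combinations miss at least one point), so 4 is optimal.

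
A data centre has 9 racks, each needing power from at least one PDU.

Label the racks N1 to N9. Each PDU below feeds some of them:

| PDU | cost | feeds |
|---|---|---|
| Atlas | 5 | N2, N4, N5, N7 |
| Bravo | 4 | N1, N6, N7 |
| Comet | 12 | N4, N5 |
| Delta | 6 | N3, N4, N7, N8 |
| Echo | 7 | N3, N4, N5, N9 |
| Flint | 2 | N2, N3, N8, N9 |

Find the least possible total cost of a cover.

Atlas, Bravo, Flint together cover every rack (Atlas ∪ Bravo ∪ Flint = {N1, N2, N3, N4, N5, N6, N7, N8, N9}); total cost 5 + 4 + 2 = 11.
No covering selection has total cost below 11.

11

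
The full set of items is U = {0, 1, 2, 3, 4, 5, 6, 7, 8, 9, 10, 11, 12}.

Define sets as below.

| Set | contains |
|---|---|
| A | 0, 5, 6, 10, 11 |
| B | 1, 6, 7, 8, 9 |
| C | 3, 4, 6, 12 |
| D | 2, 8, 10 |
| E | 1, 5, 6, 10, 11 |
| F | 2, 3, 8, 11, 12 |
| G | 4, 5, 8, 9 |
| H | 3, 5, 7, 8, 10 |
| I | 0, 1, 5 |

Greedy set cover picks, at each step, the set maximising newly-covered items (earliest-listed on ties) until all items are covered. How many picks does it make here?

4

Greedy: pick A (covers 5 new) → pick B (covers 4 new) → pick C (covers 3 new) → pick D (covers 1 new). Total picks: 4.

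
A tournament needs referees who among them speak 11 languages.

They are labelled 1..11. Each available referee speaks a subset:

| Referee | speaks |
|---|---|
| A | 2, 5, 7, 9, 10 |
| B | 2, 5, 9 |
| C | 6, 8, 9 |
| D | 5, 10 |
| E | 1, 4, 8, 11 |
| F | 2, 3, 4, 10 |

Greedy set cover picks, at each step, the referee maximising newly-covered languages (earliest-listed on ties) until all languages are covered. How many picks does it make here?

4

Greedy: pick A (covers 5 new) → pick E (covers 4 new) → pick C (covers 1 new) → pick F (covers 1 new). Total picks: 4.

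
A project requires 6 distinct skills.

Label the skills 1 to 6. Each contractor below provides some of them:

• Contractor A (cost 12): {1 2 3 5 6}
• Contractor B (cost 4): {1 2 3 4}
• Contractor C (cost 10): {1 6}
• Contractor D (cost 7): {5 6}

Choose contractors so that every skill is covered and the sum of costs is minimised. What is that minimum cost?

11

B, D together cover every skill (B ∪ D = {1, 2, 3, 4, 5, 6}); total cost 4 + 7 = 11.
No covering selection has total cost below 11.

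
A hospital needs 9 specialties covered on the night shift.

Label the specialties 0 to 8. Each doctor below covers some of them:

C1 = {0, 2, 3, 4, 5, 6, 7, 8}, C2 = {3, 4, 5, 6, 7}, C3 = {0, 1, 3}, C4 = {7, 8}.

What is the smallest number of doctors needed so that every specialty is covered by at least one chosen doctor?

2

C1 and C3 together: C1 ∪ C3 = {0, 1, 2, 3, 4, 5, 6, 7, 8} — every specialty is covered.
No single doctor has all 9 specialties (the largest, C1, has 8), so 2 is optimal.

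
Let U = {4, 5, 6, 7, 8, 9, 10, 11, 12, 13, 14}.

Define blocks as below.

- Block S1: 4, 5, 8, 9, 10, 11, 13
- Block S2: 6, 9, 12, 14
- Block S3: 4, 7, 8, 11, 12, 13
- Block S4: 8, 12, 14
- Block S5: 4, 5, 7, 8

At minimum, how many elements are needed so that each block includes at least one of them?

The 2 elements {5, 12} hit every block.
The blocks S2, S5 are pairwise disjoint, so any hitting set needs a separate element for each — at least 2. Hence 2 is optimal.

2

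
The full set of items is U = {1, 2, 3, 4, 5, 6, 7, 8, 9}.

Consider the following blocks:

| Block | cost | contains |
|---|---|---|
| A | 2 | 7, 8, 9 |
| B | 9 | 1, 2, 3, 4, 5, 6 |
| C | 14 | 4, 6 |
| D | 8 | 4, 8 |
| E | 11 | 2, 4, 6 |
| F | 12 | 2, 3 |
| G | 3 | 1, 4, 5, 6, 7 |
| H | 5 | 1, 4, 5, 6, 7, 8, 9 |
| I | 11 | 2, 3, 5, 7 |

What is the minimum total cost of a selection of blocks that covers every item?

11

A, B together cover every item (A ∪ B = {1, 2, 3, 4, 5, 6, 7, 8, 9}); total cost 2 + 9 = 11.
The greedy pick G, A, B costs 14; no covering selection beats 11.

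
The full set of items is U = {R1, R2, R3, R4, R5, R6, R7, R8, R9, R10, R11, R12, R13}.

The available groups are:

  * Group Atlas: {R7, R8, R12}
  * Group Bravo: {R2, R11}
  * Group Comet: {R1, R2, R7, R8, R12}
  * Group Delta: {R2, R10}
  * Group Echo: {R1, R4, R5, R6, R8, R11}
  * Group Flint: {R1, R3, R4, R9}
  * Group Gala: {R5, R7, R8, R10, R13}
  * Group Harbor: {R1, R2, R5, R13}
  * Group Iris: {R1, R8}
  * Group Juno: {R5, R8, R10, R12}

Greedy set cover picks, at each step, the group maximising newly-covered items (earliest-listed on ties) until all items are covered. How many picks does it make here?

4

Greedy: pick Echo (covers 6 new) → pick Comet (covers 3 new) → pick Flint (covers 2 new) → pick Gala (covers 2 new). Total picks: 4.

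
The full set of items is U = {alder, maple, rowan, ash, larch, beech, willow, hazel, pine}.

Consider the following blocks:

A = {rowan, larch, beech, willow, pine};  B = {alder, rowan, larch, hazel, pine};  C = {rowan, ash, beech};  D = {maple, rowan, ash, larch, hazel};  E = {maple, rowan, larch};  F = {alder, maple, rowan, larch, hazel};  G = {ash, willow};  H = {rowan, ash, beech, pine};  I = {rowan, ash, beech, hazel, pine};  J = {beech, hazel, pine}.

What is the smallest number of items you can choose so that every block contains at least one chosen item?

T = {ash, larch, pine} meets every block (each contains at least one member of T), and |T| = 3.
The blocks E, G, J are pairwise disjoint, so any hitting set needs a separate item for each — at least 3. Hence 3 is optimal.

3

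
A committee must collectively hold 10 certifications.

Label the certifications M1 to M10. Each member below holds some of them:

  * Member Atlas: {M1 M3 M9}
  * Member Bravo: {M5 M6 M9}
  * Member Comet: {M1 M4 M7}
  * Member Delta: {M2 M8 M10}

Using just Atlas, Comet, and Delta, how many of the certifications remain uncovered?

2

Union of Atlas, Comet, Delta = {M1, M2, M3, M4, M7, M8, M9, M10}.
Not covered: M5, M6 — 2 certifications.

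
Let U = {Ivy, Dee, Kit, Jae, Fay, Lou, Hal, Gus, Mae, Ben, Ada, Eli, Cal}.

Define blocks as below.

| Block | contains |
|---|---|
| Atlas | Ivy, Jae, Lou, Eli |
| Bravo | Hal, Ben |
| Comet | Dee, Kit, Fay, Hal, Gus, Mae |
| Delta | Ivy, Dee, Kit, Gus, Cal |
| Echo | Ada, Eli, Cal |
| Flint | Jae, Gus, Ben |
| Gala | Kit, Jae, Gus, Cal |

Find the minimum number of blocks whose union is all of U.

Take {Atlas, Bravo, Comet, Echo}. Their union is {Ivy, Dee, Kit, Jae, Fay, Lou, Hal, Gus, Mae, Ben, Ada, Eli, Cal}, which is all 13 elements.
No 3 of the 7 blocks cover everything (all 35 combinations miss at least one element), so 4 is optimal.

4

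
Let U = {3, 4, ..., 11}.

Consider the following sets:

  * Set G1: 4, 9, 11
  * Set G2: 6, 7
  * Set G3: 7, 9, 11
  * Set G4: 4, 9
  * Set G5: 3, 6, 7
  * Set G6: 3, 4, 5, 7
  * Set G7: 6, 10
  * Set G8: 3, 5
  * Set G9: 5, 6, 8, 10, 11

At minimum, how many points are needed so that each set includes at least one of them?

3

The 3 points {3, 6, 9} hit every set.
The sets G1, G7, G8 are pairwise disjoint, so any hitting set needs a separate point for each — at least 3. Hence 3 is optimal.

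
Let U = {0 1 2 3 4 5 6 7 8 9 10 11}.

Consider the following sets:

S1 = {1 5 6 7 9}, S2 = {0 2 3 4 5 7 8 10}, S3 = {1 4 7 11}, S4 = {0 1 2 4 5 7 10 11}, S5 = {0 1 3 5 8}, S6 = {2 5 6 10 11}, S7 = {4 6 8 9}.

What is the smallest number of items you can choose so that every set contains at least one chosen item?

2

H = {4, 5} meets every set (each contains at least one member of H), and |H| = 2.
No single item lies in every set, so at least 2 are needed and 2 is optimal.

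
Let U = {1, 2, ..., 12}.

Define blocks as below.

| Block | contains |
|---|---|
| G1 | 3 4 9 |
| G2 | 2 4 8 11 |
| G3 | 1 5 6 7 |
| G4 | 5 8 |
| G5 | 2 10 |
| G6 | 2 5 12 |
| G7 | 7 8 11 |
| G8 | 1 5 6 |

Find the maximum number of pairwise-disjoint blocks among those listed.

G1, G5, G7, G8 are pairwise disjoint (G1={3,4,9}; G5={2,10}; G7={7,8,11}; G8={1,5,6}).
Every remaining block overlaps one of these, and no 5 of the listed blocks are pairwise disjoint, so 4 is the maximum.

4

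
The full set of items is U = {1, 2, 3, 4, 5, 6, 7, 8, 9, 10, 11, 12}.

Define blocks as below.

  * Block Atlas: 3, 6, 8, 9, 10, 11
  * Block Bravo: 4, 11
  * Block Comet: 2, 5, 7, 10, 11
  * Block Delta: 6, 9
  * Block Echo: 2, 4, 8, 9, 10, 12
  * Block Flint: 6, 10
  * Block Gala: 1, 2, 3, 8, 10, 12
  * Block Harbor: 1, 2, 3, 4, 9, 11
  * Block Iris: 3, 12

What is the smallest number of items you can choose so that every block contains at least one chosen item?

The 3 items {6, 11, 12} hit every block.
The blocks Bravo, Delta, Iris are pairwise disjoint, so any hitting set needs a separate item for each — at least 3. Hence 3 is optimal.

3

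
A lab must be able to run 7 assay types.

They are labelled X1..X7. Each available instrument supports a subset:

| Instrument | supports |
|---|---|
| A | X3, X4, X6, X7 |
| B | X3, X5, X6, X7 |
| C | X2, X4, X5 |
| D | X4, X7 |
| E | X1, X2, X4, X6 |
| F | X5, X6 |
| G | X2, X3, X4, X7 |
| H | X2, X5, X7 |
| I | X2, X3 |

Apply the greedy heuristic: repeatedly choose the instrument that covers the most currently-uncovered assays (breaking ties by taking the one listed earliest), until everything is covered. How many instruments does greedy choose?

Greedy: pick A (covers 4 new) → pick C (covers 2 new) → pick E (covers 1 new). Total picks: 3.
(The true minimum cover uses only 2 instruments, so greedy is not optimal here.)

3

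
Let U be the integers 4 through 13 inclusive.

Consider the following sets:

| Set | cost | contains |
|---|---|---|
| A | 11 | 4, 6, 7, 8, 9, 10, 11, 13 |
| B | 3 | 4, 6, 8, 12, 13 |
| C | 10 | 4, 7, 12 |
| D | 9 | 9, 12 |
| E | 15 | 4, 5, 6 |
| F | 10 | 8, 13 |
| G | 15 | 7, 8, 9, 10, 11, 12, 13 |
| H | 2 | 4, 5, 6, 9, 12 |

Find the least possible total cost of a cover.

13

A, H together cover every point (A ∪ H = {4, 5, 6, 7, 8, 9, 10, 11, 12, 13}); total cost 11 + 2 = 13.
The greedy pick H, B, A costs 16; no covering selection beats 13.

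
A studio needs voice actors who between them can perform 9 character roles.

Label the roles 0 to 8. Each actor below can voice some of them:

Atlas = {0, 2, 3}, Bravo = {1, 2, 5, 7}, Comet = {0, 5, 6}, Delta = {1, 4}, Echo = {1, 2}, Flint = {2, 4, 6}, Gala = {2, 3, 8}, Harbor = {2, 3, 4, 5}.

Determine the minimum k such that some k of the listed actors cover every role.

4

Bravo and Comet and Gala and Harbor together: Bravo ∪ Comet ∪ Gala ∪ Harbor = {0, 1, 2, 3, 4, 5, 6, 7, 8} — every role is covered.
Only Bravo contains 7, so Bravo is forced; the remaining 5 roles need at least 3 more actors (each remaining actor adds at most 2) — so at least 4 actors are needed, and 4 is optimal.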